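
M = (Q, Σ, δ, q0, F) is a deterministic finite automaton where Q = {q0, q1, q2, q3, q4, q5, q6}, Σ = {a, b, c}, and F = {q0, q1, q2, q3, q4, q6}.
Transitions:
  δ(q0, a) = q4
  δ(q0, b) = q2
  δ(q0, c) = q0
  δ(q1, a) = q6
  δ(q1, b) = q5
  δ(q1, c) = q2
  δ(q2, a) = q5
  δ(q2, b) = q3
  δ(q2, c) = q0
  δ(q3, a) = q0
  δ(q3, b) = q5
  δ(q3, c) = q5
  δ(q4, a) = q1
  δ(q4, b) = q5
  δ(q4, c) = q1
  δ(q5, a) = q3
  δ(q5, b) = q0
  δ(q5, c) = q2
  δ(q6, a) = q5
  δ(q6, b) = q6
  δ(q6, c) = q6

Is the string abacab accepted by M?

q0 --a--> q4
q4 --b--> q5
q5 --a--> q3
q3 --c--> q5
q5 --a--> q3
q3 --b--> q5
End in state q5, which is not an accepting state.

rejected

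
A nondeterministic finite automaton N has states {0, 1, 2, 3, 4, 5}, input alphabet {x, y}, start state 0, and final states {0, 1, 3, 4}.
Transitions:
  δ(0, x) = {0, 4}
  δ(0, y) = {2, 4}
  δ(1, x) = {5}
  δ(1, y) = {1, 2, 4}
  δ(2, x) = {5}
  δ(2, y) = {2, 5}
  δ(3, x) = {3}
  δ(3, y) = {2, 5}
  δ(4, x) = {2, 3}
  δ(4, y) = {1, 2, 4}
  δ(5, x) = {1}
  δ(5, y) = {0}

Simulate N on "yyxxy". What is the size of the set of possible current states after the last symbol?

Start: {0}
read y: {2, 4}
read y: {1, 2, 4, 5}
read x: {1, 2, 3, 5}
read x: {1, 3, 5}
read y: {0, 1, 2, 4, 5}
Final reachable set {0, 1, 2, 4, 5} has 5 states.

5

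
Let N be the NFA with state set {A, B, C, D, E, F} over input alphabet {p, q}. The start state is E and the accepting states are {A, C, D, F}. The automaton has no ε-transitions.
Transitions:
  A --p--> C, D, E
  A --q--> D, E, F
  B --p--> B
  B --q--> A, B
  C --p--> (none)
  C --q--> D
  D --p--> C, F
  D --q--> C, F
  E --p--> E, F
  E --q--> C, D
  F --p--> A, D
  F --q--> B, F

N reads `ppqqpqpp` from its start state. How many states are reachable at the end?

6

Start: {E}
read p: {E, F}
read p: {A, D, E, F}
read q: {B, C, D, E, F}
read q: {A, B, C, D, F}
read p: {A, B, C, D, E, F}
read q: {A, B, C, D, E, F}
read p: {A, B, C, D, E, F}
read p: {A, B, C, D, E, F}
Final reachable set {A, B, C, D, E, F} has 6 states.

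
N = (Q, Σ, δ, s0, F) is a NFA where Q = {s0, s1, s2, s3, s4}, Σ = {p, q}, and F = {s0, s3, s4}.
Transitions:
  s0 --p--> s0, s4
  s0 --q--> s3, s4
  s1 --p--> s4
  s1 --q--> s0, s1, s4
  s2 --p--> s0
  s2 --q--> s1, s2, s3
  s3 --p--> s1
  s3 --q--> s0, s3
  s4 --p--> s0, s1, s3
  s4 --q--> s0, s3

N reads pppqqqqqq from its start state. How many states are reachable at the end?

4

Start: {s0}
read p: {s0, s4}
read p: {s0, s1, s3, s4}
read p: {s0, s1, s3, s4}
read q: {s0, s1, s3, s4}
read q: {s0, s1, s3, s4}
read q: {s0, s1, s3, s4}
read q: {s0, s1, s3, s4}
read q: {s0, s1, s3, s4}
read q: {s0, s1, s3, s4}
Final reachable set {s0, s1, s3, s4} has 4 states.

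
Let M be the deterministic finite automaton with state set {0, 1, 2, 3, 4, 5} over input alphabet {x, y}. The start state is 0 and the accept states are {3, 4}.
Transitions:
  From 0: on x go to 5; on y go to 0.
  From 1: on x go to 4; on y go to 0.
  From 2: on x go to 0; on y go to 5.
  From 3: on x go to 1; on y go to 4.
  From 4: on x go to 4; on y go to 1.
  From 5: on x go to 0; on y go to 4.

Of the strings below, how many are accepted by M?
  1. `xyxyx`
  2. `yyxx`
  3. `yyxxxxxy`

`xyxyx`: accepted
`yyxx`: rejected
`yyxxxxxy`: accepted

2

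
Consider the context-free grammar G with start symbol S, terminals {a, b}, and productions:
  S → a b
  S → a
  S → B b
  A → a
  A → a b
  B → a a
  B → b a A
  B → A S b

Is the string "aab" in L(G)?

S ⇒ Bb ⇒ aab

yes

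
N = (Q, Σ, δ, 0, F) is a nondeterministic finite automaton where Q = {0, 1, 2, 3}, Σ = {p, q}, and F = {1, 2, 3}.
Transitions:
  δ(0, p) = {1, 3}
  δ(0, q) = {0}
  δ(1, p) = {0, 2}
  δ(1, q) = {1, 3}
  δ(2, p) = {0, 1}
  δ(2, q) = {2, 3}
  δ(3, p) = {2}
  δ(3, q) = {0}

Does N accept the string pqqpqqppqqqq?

Start: {0}
read p: {1, 3}
read q: {0, 1, 3}
read q: {0, 1, 3}
read p: {0, 1, 2, 3}
read q: {0, 1, 2, 3}
read q: {0, 1, 2, 3}
read p: {0, 1, 2, 3}
read p: {0, 1, 2, 3}
read q: {0, 1, 2, 3}
read q: {0, 1, 2, 3}
read q: {0, 1, 2, 3}
read q: {0, 1, 2, 3}
Reachable ∩ accepting = {1, 2, 3} — nonempty.

accepted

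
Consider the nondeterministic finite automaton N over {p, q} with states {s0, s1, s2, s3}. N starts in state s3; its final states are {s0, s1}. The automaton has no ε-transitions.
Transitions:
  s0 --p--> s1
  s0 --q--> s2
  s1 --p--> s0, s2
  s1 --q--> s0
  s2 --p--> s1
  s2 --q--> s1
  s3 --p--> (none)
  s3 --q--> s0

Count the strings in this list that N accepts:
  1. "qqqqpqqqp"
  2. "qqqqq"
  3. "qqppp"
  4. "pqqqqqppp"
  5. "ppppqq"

"qqqqpqqqp": accepted
"qqqqq": rejected
"qqppp": accepted
"pqqqqqppp": rejected
"ppppqq": rejected

2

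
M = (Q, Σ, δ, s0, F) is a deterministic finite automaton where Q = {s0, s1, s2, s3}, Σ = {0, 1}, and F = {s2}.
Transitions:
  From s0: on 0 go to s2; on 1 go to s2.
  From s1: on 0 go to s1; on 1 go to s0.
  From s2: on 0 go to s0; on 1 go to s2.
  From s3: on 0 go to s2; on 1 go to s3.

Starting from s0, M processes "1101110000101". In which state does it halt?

s2

s0 --1--> s2
s2 --1--> s2
s2 --0--> s0
s0 --1--> s2
s2 --1--> s2
s2 --1--> s2
s2 --0--> s0
s0 --0--> s2
s2 --0--> s0
s0 --0--> s2
s2 --1--> s2
s2 --0--> s0
s0 --1--> s2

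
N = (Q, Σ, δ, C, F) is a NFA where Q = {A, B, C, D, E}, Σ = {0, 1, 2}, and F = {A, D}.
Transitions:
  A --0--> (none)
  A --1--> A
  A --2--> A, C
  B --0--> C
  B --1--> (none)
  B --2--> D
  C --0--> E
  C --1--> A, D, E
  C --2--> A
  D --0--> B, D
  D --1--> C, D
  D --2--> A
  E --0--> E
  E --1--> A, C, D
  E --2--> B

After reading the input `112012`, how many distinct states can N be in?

2

Start: {C}
read 1: {A, D, E}
read 1: {A, C, D}
read 2: {A, C}
read 0: {E}
read 1: {A, C, D}
read 2: {A, C}
Final reachable set {A, C} has 2 states.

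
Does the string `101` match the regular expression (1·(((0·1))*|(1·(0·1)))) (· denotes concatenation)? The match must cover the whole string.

yes

Split as 1·01: 1 matches 1 and (((0·1))*|(1·(0·1))) matches 01.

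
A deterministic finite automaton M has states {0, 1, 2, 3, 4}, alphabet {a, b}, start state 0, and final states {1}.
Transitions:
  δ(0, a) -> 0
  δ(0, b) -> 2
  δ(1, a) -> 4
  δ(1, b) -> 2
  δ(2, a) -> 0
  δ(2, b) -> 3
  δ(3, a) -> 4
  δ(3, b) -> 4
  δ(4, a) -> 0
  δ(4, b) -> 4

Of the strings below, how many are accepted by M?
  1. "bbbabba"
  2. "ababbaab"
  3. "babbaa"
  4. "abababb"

"bbbabba": rejected
"ababbaab": rejected
"babbaa": rejected
"abababb": rejected

0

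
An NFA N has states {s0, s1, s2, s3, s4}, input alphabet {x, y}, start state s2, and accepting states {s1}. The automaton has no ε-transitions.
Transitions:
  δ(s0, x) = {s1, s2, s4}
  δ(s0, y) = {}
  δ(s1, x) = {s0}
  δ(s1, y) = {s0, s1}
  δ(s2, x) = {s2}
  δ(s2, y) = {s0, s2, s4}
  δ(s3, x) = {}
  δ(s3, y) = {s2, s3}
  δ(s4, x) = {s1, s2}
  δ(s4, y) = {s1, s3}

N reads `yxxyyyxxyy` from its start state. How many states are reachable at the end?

5

Start: {s2}
read y: {s0, s2, s4}
read x: {s1, s2, s4}
read x: {s0, s1, s2}
read y: {s0, s1, s2, s4}
read y: {s0, s1, s2, s3, s4}
read y: {s0, s1, s2, s3, s4}
read x: {s0, s1, s2, s4}
read x: {s0, s1, s2, s4}
read y: {s0, s1, s2, s3, s4}
read y: {s0, s1, s2, s3, s4}
Final reachable set {s0, s1, s2, s3, s4} has 5 states.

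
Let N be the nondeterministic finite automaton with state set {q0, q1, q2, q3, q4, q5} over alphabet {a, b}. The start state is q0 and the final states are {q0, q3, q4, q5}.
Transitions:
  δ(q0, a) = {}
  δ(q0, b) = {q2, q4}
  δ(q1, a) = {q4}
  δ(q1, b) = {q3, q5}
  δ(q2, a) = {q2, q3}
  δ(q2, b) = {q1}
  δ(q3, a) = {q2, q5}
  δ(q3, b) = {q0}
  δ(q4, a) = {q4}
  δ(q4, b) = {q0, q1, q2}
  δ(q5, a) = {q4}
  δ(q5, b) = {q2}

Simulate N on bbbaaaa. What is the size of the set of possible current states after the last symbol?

Start: {q0}
read b: {q2, q4}
read b: {q0, q1, q2}
read b: {q1, q2, q3, q4, q5}
read a: {q2, q3, q4, q5}
read a: {q2, q3, q4, q5}
read a: {q2, q3, q4, q5}
read a: {q2, q3, q4, q5}
Final reachable set {q2, q3, q4, q5} has 4 states.

4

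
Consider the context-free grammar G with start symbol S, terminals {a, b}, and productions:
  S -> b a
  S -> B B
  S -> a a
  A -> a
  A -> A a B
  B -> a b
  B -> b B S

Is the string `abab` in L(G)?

yes

S ⇒ BB ⇒ abB ⇒ abab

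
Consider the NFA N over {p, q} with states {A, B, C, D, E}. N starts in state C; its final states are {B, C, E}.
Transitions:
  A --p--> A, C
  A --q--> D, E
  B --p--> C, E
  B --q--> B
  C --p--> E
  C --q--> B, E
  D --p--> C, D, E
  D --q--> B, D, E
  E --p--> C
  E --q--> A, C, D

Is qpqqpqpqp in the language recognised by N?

accepted

Start: {C}
read q: {B, E}
read p: {C, E}
read q: {A, B, C, D, E}
read q: {A, B, C, D, E}
read p: {A, C, D, E}
read q: {A, B, C, D, E}
read p: {A, C, D, E}
read q: {A, B, C, D, E}
read p: {A, C, D, E}
Reachable ∩ accepting = {C, E} — nonempty.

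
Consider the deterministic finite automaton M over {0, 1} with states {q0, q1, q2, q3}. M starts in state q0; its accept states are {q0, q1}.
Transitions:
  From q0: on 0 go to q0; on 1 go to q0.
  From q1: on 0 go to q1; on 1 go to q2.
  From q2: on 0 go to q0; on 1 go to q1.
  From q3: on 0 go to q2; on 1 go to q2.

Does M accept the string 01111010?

accepted

q0 --0--> q0
q0 --1--> q0
q0 --1--> q0
q0 --1--> q0
q0 --1--> q0
q0 --0--> q0
q0 --1--> q0
q0 --0--> q0
End in state q0, which is an accepting state.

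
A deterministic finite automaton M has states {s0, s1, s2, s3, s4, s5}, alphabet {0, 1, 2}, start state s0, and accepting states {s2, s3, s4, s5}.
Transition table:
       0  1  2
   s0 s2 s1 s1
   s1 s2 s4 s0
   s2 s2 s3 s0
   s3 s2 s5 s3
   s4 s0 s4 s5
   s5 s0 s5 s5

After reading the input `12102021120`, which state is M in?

s0

s0 --1--> s1
s1 --2--> s0
s0 --1--> s1
s1 --0--> s2
s2 --2--> s0
s0 --0--> s2
s2 --2--> s0
s0 --1--> s1
s1 --1--> s4
s4 --2--> s5
s5 --0--> s0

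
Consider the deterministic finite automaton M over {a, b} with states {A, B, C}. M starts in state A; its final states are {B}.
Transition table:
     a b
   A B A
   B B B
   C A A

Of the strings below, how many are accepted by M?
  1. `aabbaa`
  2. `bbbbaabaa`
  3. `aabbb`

3

`aabbaa`: accepted
`bbbbaabaa`: accepted
`aabbb`: accepted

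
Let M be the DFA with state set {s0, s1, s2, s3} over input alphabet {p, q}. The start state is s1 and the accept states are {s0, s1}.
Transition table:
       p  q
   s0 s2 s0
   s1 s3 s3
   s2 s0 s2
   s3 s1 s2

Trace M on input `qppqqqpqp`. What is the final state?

s2

s1 --q--> s3
s3 --p--> s1
s1 --p--> s3
s3 --q--> s2
s2 --q--> s2
s2 --q--> s2
s2 --p--> s0
s0 --q--> s0
s0 --p--> s2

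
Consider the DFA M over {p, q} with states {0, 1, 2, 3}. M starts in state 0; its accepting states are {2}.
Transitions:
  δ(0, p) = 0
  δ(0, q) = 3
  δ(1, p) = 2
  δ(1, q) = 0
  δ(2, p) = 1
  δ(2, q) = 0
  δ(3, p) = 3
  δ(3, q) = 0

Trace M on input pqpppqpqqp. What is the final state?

0

0 --p--> 0
0 --q--> 3
3 --p--> 3
3 --p--> 3
3 --p--> 3
3 --q--> 0
0 --p--> 0
0 --q--> 3
3 --q--> 0
0 --p--> 0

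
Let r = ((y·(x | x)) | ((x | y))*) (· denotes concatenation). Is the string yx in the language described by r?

The left alternative (y·(x|x)) matches yx.

yes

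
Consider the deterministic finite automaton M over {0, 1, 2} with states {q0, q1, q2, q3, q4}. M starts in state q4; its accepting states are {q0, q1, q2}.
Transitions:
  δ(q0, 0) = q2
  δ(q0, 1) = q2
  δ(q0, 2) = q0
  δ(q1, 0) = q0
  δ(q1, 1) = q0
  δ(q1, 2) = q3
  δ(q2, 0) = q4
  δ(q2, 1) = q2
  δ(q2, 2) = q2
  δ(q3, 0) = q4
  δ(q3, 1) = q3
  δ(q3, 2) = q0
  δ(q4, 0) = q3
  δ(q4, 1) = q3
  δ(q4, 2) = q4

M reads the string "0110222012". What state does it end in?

q4 --0--> q3
q3 --1--> q3
q3 --1--> q3
q3 --0--> q4
q4 --2--> q4
q4 --2--> q4
q4 --2--> q4
q4 --0--> q3
q3 --1--> q3
q3 --2--> q0

q0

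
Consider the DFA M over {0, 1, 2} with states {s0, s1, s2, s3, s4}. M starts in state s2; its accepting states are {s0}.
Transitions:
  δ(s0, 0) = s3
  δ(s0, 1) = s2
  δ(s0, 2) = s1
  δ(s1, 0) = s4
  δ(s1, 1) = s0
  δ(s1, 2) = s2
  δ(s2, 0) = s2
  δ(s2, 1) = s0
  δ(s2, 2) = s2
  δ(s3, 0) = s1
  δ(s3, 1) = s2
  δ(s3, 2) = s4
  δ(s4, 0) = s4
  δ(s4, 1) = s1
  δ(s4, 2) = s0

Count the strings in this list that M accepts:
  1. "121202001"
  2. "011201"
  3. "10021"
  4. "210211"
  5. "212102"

4

"121202001": accepted
"011201": accepted
"10021": accepted
"210211": accepted
"212102": rejected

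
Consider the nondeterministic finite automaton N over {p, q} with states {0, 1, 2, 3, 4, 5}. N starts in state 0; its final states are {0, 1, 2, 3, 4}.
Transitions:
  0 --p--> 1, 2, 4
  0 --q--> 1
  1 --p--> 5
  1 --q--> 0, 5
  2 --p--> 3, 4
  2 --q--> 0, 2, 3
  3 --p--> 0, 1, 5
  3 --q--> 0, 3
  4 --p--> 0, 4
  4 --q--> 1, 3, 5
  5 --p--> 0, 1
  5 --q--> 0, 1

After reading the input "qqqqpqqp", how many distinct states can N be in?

6

Start: {0}
read q: {1}
read q: {0, 5}
read q: {0, 1}
read q: {0, 1, 5}
read p: {0, 1, 2, 4, 5}
read q: {0, 1, 2, 3, 5}
read q: {0, 1, 2, 3, 5}
read p: {0, 1, 2, 3, 4, 5}
Final reachable set {0, 1, 2, 3, 4, 5} has 6 states.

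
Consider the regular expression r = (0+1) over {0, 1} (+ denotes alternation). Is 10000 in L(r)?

no

Neither 0 nor 1 matches 10000.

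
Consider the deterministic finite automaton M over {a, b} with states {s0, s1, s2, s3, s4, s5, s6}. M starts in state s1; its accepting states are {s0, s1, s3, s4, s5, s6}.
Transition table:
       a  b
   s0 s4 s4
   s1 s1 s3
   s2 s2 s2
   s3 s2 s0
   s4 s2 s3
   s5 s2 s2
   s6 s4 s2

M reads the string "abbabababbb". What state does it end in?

s1 --a--> s1
s1 --b--> s3
s3 --b--> s0
s0 --a--> s4
s4 --b--> s3
s3 --a--> s2
s2 --b--> s2
s2 --a--> s2
s2 --b--> s2
s2 --b--> s2
s2 --b--> s2

s2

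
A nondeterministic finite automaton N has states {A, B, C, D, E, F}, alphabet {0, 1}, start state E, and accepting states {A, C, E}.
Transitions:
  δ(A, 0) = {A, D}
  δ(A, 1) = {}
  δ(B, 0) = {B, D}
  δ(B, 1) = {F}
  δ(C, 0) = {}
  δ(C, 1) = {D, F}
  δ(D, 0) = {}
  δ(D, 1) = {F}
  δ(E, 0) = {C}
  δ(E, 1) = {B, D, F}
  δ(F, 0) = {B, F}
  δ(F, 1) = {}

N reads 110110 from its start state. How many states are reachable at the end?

0

Start: {E}
read 1: {B, D, F}
read 1: {F}
read 0: {B, F}
read 1: {F}
read 1: {}
The reachable set is empty and stays empty for the remaining 1 symbol.
Final reachable set {} has 0 states.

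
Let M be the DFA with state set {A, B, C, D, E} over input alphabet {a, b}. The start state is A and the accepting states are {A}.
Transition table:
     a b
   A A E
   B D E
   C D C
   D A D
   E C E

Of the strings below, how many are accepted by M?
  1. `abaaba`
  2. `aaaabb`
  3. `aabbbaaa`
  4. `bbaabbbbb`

`abaaba`: accepted
`aaaabb`: rejected
`aabbbaaa`: accepted
`bbaabbbbb`: rejected

2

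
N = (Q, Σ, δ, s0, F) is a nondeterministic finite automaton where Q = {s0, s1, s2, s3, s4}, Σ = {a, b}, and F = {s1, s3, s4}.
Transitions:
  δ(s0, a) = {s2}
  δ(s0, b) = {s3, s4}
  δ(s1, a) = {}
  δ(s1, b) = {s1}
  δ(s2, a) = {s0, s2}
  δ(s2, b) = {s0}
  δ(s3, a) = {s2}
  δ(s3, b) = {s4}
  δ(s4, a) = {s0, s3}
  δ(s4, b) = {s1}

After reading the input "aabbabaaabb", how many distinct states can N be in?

Start: {s0}
read a: {s2}
read a: {s0, s2}
read b: {s0, s3, s4}
read b: {s1, s3, s4}
read a: {s0, s2, s3}
read b: {s0, s3, s4}
read a: {s0, s2, s3}
read a: {s0, s2}
read a: {s0, s2}
read b: {s0, s3, s4}
read b: {s1, s3, s4}
Final reachable set {s1, s3, s4} has 3 states.

3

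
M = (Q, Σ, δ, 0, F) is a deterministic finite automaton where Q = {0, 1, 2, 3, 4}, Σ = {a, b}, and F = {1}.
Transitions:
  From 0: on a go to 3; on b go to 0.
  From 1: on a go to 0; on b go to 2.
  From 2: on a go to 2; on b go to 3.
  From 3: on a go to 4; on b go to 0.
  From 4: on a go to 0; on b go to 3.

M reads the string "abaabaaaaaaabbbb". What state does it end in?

0 --a--> 3
3 --b--> 0
0 --a--> 3
3 --a--> 4
4 --b--> 3
3 --a--> 4
4 --a--> 0
0 --a--> 3
3 --a--> 4
4 --a--> 0
0 --a--> 3
3 --a--> 4
4 --b--> 3
3 --b--> 0
0 --b--> 0
0 --b--> 0

0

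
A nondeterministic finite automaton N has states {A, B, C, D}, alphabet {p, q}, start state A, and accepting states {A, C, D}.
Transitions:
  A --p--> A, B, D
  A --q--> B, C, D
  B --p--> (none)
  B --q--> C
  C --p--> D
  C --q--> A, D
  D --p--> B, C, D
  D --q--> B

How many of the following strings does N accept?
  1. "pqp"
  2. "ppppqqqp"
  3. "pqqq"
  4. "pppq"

"pqp": accepted
"ppppqqqp": accepted
"pqqq": accepted
"pppq": accepted

4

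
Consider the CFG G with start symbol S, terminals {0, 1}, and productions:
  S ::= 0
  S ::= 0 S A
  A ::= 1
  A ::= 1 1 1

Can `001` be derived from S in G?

yes

S ⇒ 0SA ⇒ 00A ⇒ 001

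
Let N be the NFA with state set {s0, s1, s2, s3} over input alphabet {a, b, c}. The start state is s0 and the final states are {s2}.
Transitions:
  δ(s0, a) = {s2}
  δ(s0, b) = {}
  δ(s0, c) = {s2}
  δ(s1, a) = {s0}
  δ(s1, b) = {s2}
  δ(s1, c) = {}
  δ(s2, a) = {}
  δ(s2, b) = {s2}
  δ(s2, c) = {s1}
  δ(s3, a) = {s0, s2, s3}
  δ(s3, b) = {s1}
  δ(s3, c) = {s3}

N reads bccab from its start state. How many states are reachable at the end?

0

Start: {s0}
read b: {}
The reachable set is empty and stays empty for the remaining 4 symbols.
Final reachable set {} has 0 states.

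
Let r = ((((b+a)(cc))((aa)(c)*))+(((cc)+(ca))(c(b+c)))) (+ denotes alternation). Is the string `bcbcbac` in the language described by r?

Neither (((b+a)(cc))((aa)(c)*)) nor (((cc)+(ca))(c(b+c))) matches bcbcbac.

no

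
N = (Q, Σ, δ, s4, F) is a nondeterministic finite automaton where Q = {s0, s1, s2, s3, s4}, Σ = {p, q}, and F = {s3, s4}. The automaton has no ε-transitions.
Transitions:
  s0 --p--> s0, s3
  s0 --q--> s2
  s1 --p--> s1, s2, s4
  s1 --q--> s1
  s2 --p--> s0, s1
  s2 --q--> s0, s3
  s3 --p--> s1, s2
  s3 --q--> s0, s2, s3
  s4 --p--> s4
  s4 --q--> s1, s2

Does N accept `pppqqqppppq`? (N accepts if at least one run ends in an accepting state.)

Start: {s4}
read p: {s4}
read p: {s4}
read p: {s4}
read q: {s1, s2}
read q: {s0, s1, s3}
read q: {s0, s1, s2, s3}
read p: {s0, s1, s2, s3, s4}
read p: {s0, s1, s2, s3, s4}
read p: {s0, s1, s2, s3, s4}
read p: {s0, s1, s2, s3, s4}
read q: {s0, s1, s2, s3}
Reachable ∩ accepting = {s3} — nonempty.

accepted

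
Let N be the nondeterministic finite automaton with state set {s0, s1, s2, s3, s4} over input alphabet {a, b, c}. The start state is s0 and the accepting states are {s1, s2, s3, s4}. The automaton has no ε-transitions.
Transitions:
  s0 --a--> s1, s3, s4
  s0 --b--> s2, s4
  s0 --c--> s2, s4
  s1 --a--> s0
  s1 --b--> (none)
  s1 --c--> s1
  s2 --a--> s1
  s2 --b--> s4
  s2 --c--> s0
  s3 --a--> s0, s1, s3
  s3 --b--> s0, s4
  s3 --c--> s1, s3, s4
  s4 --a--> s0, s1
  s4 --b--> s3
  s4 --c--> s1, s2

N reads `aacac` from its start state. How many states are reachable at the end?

4

Start: {s0}
read a: {s1, s3, s4}
read a: {s0, s1, s3}
read c: {s1, s2, s3, s4}
read a: {s0, s1, s3}
read c: {s1, s2, s3, s4}
Final reachable set {s1, s2, s3, s4} has 4 states.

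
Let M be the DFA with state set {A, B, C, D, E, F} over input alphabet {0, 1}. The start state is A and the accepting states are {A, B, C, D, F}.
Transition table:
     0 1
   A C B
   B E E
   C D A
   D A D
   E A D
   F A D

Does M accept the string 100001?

accepted

A --1--> B
B --0--> E
E --0--> A
A --0--> C
C --0--> D
D --1--> D
End in state D, which is an accepting state.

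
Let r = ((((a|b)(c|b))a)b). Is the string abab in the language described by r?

Split as aba·b: (((a|b)(c|b))a) matches aba and b matches b.

yes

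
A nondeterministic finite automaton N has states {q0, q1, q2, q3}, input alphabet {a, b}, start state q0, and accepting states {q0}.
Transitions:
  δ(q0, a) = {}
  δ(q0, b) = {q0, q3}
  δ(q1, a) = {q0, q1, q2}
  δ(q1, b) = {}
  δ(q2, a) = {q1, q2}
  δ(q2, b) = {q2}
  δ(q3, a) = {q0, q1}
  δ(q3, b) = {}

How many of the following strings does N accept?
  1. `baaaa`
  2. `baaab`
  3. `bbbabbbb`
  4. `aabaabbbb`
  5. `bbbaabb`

`baaaa`: accepted
`baaab`: accepted
`bbbabbbb`: accepted
`aabaabbbb`: rejected
`bbbaabb`: accepted

4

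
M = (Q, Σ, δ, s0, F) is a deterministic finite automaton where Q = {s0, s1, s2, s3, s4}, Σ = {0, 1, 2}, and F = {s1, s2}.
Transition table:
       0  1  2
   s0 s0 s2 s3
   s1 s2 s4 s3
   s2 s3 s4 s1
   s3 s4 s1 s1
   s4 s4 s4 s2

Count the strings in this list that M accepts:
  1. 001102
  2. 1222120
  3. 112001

1

001102: accepted
1222120: rejected
112001: rejected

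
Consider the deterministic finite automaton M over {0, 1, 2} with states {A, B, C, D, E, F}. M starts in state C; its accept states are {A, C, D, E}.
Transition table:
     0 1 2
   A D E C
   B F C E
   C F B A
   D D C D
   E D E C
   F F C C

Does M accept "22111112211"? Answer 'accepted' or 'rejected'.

C --2--> A
A --2--> C
C --1--> B
B --1--> C
C --1--> B
B --1--> C
C --1--> B
B --2--> E
E --2--> C
C --1--> B
B --1--> C
End in state C, which is an accepting state.

accepted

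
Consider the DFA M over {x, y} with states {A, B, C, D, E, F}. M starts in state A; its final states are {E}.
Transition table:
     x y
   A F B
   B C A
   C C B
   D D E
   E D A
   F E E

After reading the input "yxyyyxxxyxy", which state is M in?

A --y--> B
B --x--> C
C --y--> B
B --y--> A
A --y--> B
B --x--> C
C --x--> C
C --x--> C
C --y--> B
B --x--> C
C --y--> B

B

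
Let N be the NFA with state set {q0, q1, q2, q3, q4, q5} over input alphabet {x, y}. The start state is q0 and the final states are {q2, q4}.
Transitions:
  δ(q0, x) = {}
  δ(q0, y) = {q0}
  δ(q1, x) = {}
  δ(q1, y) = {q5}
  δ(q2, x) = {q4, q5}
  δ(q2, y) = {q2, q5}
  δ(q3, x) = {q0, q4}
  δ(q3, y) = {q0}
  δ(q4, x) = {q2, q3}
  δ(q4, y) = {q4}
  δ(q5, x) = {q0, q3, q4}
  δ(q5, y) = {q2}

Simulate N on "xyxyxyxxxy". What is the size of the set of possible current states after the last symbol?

Start: {q0}
read x: {}
The reachable set is empty and stays empty for the remaining 9 symbols.
Final reachable set {} has 0 states.

0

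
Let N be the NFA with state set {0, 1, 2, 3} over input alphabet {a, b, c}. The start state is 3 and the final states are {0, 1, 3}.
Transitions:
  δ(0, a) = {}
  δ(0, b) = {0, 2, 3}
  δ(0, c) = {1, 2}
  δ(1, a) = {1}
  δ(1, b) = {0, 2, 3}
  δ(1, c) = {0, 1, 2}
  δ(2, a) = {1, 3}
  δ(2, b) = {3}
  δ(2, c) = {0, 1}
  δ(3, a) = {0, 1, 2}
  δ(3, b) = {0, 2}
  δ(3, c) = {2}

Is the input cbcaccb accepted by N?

Start: {3}
read c: {2}
read b: {3}
read c: {2}
read a: {1, 3}
read c: {0, 1, 2}
read c: {0, 1, 2}
read b: {0, 2, 3}
Reachable ∩ accepting = {0, 3} — nonempty.

accepted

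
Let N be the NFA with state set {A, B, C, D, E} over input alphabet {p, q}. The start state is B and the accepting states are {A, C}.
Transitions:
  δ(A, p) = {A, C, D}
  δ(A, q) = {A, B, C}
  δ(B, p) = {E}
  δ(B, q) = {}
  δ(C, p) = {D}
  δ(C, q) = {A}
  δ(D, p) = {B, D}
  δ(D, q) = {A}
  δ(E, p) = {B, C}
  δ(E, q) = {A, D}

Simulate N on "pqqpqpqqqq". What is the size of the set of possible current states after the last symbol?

Start: {B}
read p: {E}
read q: {A, D}
read q: {A, B, C}
read p: {A, C, D, E}
read q: {A, B, C, D}
read p: {A, B, C, D, E}
read q: {A, B, C, D}
read q: {A, B, C}
read q: {A, B, C}
read q: {A, B, C}
Final reachable set {A, B, C} has 3 states.

3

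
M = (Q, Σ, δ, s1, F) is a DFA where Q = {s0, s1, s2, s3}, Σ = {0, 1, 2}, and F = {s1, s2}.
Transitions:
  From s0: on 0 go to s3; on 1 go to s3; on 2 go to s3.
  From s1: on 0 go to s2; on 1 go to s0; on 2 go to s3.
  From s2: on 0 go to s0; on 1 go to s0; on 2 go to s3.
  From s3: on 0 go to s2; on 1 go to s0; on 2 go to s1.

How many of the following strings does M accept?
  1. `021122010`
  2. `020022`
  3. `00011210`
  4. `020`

2

`021122010`: rejected
`020022`: accepted
`00011210`: rejected
`020`: accepted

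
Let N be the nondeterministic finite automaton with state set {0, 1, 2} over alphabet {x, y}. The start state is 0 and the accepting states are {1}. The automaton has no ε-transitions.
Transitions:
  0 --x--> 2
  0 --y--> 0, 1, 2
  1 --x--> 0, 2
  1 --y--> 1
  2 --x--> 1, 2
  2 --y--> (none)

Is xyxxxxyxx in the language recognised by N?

Start: {0}
read x: {2}
read y: {}
The reachable set is empty and stays empty for the remaining 7 symbols.
Reachable ∩ accepting = {} — empty.

rejected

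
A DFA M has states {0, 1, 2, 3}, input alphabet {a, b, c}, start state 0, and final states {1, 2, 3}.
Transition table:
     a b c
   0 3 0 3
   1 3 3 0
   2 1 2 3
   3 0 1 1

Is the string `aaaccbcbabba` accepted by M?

0 --a--> 3
3 --a--> 0
0 --a--> 3
3 --c--> 1
1 --c--> 0
0 --b--> 0
0 --c--> 3
3 --b--> 1
1 --a--> 3
3 --b--> 1
1 --b--> 3
3 --a--> 0
End in state 0, which is not an accepting state.

rejected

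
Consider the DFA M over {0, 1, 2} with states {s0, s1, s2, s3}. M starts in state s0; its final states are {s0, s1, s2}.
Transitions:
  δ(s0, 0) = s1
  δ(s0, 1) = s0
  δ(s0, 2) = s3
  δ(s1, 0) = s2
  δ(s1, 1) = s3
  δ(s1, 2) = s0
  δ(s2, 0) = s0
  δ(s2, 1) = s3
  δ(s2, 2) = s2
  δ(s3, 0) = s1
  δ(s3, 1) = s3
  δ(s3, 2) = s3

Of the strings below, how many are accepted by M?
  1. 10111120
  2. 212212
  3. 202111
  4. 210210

3

10111120: accepted
212212: rejected
202111: accepted
210210: accepted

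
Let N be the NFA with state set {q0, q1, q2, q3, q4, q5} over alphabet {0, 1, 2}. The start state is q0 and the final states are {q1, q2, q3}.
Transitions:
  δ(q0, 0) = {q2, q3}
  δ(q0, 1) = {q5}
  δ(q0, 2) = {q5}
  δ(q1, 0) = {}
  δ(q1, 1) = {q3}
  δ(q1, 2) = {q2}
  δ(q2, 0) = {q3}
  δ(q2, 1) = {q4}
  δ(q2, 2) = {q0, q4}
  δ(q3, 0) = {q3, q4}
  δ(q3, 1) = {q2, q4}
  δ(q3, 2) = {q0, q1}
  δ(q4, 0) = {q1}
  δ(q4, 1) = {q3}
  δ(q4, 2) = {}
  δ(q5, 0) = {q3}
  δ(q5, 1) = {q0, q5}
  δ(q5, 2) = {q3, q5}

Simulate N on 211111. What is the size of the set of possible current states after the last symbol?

Start: {q0}
read 2: {q5}
read 1: {q0, q5}
read 1: {q0, q5}
read 1: {q0, q5}
read 1: {q0, q5}
read 1: {q0, q5}
Final reachable set {q0, q5} has 2 states.

2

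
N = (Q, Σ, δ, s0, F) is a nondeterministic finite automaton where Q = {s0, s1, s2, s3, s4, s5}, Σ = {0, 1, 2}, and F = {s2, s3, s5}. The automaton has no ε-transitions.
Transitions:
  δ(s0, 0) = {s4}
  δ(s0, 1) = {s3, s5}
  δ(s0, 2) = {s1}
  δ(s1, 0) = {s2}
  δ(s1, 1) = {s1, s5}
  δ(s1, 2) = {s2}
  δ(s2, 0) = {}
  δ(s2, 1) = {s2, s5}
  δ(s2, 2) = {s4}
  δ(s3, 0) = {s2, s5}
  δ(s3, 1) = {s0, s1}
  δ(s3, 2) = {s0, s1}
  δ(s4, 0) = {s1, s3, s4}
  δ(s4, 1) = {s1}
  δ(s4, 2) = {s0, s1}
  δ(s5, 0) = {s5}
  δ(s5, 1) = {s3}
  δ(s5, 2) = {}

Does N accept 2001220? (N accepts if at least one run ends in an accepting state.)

rejected

Start: {s0}
read 2: {s1}
read 0: {s2}
read 0: {}
The reachable set is empty and stays empty for the remaining 4 symbols.
Reachable ∩ accepting = {} — empty.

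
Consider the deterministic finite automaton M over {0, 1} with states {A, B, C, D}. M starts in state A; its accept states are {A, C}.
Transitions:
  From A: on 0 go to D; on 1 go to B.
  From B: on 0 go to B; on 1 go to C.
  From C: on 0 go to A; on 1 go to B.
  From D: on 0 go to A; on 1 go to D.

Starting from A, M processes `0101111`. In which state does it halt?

C

A --0--> D
D --1--> D
D --0--> A
A --1--> B
B --1--> C
C --1--> B
B --1--> C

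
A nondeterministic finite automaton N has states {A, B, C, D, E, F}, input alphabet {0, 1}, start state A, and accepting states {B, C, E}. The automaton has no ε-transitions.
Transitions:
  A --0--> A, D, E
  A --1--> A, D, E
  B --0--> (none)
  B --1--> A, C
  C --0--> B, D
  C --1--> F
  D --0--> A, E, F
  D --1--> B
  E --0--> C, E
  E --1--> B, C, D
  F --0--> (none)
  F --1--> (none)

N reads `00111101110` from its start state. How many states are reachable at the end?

6

Start: {A}
read 0: {A, D, E}
read 0: {A, C, D, E, F}
read 1: {A, B, C, D, E, F}
read 1: {A, B, C, D, E, F}
read 1: {A, B, C, D, E, F}
read 1: {A, B, C, D, E, F}
read 0: {A, B, C, D, E, F}
read 1: {A, B, C, D, E, F}
read 1: {A, B, C, D, E, F}
read 1: {A, B, C, D, E, F}
read 0: {A, B, C, D, E, F}
Final reachable set {A, B, C, D, E, F} has 6 states.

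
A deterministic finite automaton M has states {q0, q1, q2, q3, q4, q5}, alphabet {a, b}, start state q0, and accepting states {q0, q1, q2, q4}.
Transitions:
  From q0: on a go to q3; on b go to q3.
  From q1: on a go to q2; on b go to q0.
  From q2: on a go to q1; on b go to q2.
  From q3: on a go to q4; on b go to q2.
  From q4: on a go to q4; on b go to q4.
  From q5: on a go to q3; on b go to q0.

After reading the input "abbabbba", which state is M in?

q0 --a--> q3
q3 --b--> q2
q2 --b--> q2
q2 --a--> q1
q1 --b--> q0
q0 --b--> q3
q3 --b--> q2
q2 --a--> q1

q1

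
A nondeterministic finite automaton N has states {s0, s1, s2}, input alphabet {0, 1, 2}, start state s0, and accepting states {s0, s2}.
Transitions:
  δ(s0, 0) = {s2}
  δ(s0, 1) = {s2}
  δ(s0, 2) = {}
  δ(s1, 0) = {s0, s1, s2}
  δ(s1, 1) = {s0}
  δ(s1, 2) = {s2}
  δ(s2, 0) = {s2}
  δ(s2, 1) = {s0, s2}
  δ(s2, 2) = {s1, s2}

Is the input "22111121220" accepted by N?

Start: {s0}
read 2: {}
The reachable set is empty and stays empty for the remaining 10 symbols.
Reachable ∩ accepting = {} — empty.

rejected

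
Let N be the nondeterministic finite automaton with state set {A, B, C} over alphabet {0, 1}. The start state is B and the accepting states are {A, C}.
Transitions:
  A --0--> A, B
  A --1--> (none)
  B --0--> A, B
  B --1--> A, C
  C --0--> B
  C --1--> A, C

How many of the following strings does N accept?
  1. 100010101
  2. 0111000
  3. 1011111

3

100010101: accepted
0111000: accepted
1011111: accepted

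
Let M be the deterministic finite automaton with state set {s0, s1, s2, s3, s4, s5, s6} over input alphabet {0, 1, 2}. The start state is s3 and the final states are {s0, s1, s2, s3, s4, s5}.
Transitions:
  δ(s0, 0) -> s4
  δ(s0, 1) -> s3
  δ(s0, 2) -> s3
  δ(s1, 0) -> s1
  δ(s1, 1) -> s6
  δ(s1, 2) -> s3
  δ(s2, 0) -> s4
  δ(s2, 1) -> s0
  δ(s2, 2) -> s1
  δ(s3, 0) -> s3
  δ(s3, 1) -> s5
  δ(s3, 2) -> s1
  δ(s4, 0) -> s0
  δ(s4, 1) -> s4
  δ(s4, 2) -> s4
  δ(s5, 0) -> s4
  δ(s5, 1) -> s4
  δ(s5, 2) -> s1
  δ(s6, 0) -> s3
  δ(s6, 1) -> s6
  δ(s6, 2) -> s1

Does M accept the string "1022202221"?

s3 --1--> s5
s5 --0--> s4
s4 --2--> s4
s4 --2--> s4
s4 --2--> s4
s4 --0--> s0
s0 --2--> s3
s3 --2--> s1
s1 --2--> s3
s3 --1--> s5
End in state s5, which is an accepting state.

accepted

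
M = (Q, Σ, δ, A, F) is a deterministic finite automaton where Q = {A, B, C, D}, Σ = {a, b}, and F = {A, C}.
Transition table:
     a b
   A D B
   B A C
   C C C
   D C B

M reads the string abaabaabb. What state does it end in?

A --a--> D
D --b--> B
B --a--> A
A --a--> D
D --b--> B
B --a--> A
A --a--> D
D --b--> B
B --b--> C

C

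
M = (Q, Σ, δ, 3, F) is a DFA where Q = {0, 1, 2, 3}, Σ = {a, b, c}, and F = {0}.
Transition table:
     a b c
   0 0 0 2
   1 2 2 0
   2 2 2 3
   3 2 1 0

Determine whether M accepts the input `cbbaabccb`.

rejected

3 --c--> 0
0 --b--> 0
0 --b--> 0
0 --a--> 0
0 --a--> 0
0 --b--> 0
0 --c--> 2
2 --c--> 3
3 --b--> 1
End in state 1, which is not an accepting state.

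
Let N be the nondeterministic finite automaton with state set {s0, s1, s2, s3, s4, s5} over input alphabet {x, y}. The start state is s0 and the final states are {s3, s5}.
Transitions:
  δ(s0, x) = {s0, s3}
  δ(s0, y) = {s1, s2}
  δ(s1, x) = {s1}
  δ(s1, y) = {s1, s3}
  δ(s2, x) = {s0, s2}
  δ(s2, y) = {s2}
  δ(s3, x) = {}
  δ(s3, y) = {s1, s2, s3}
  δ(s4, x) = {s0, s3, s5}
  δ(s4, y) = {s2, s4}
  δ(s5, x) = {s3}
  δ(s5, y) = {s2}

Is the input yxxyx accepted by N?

rejected

Start: {s0}
read y: {s1, s2}
read x: {s0, s1, s2}
read x: {s0, s1, s2, s3}
read y: {s1, s2, s3}
read x: {s0, s1, s2}
Reachable ∩ accepting = {} — empty.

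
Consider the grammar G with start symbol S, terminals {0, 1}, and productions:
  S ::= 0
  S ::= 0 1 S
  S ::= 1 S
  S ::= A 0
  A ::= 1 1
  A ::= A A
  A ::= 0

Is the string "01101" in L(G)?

no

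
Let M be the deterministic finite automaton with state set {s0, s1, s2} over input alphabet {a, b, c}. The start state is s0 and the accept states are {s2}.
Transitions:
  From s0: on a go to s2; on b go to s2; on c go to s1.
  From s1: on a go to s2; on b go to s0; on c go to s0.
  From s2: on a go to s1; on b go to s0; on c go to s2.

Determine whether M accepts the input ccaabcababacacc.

s0 --c--> s1
s1 --c--> s0
s0 --a--> s2
s2 --a--> s1
s1 --b--> s0
s0 --c--> s1
s1 --a--> s2
s2 --b--> s0
s0 --a--> s2
s2 --b--> s0
s0 --a--> s2
s2 --c--> s2
s2 --a--> s1
s1 --c--> s0
s0 --c--> s1
End in state s1, which is not an accepting state.

rejected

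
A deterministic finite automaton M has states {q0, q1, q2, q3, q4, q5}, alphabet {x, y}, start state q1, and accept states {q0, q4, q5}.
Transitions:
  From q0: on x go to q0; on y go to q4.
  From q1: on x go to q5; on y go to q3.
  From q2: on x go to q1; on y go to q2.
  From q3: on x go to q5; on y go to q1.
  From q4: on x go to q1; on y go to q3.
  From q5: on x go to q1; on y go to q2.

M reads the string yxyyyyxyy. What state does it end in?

q1

q1 --y--> q3
q3 --x--> q5
q5 --y--> q2
q2 --y--> q2
q2 --y--> q2
q2 --y--> q2
q2 --x--> q1
q1 --y--> q3
q3 --y--> q1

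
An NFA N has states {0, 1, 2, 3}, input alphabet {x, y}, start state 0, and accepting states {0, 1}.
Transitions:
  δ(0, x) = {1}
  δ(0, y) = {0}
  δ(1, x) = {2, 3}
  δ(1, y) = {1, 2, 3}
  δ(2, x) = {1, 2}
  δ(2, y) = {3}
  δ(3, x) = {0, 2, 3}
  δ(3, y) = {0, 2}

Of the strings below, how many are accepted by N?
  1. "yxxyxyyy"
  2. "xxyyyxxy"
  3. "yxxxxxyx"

"yxxyxyyy": accepted
"xxyyyxxy": accepted
"yxxxxxyx": accepted

3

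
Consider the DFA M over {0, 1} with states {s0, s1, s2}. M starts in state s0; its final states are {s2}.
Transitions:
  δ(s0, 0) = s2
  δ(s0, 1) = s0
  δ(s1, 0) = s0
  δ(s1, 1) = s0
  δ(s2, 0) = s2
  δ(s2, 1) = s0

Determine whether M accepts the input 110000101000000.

accepted

s0 --1--> s0
s0 --1--> s0
s0 --0--> s2
s2 --0--> s2
s2 --0--> s2
s2 --0--> s2
s2 --1--> s0
s0 --0--> s2
s2 --1--> s0
s0 --0--> s2
s2 --0--> s2
s2 --0--> s2
s2 --0--> s2
s2 --0--> s2
s2 --0--> s2
End in state s2, which is an accepting state.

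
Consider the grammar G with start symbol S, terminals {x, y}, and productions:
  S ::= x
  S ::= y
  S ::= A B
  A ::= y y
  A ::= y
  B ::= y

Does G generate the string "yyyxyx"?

no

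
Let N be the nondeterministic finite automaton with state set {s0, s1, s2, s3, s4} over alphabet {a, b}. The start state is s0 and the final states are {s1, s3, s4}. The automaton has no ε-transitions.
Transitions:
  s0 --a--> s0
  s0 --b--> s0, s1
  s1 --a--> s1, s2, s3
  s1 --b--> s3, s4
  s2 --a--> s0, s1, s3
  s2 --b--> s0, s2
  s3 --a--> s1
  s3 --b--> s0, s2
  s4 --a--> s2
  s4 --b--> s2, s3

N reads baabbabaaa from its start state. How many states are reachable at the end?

Start: {s0}
read b: {s0, s1}
read a: {s0, s1, s2, s3}
read a: {s0, s1, s2, s3}
read b: {s0, s1, s2, s3, s4}
read b: {s0, s1, s2, s3, s4}
read a: {s0, s1, s2, s3}
read b: {s0, s1, s2, s3, s4}
read a: {s0, s1, s2, s3}
read a: {s0, s1, s2, s3}
read a: {s0, s1, s2, s3}
Final reachable set {s0, s1, s2, s3} has 4 states.

4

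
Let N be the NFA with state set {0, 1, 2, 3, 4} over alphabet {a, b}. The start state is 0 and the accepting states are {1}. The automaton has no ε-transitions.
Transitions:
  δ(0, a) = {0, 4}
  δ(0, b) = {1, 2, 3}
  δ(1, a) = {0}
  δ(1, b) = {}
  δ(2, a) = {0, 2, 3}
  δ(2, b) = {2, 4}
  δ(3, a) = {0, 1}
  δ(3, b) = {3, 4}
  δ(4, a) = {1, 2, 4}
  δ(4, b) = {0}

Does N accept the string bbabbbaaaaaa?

accepted

Start: {0}
read b: {1, 2, 3}
read b: {2, 3, 4}
read a: {0, 1, 2, 3, 4}
read b: {0, 1, 2, 3, 4}
read b: {0, 1, 2, 3, 4}
read b: {0, 1, 2, 3, 4}
read a: {0, 1, 2, 3, 4}
read a: {0, 1, 2, 3, 4}
read a: {0, 1, 2, 3, 4}
read a: {0, 1, 2, 3, 4}
read a: {0, 1, 2, 3, 4}
read a: {0, 1, 2, 3, 4}
Reachable ∩ accepting = {1} — nonempty.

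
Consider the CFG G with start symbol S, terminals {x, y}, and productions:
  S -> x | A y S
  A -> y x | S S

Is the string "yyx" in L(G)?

no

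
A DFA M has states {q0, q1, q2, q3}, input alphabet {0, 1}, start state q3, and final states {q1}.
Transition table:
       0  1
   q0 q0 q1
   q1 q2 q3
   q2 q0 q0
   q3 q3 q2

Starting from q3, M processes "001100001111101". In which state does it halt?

q3 --0--> q3
q3 --0--> q3
q3 --1--> q2
q2 --1--> q0
q0 --0--> q0
q0 --0--> q0
q0 --0--> q0
q0 --0--> q0
q0 --1--> q1
q1 --1--> q3
q3 --1--> q2
q2 --1--> q0
q0 --1--> q1
q1 --0--> q2
q2 --1--> q0

q0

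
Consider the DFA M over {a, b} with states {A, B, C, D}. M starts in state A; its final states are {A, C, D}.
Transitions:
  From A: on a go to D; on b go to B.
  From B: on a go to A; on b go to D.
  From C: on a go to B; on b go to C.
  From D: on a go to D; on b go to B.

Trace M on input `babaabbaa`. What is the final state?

D

A --b--> B
B --a--> A
A --b--> B
B --a--> A
A --a--> D
D --b--> B
B --b--> D
D --a--> D
D --a--> D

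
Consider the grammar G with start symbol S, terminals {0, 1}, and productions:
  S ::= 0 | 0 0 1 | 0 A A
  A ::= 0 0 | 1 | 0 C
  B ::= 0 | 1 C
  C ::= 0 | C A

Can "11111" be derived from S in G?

no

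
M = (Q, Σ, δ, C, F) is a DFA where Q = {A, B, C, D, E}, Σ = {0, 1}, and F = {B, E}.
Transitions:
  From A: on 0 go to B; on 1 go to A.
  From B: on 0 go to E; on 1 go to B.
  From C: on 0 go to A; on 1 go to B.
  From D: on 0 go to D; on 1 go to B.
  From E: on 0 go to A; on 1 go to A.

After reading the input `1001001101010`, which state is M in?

B

C --1--> B
B --0--> E
E --0--> A
A --1--> A
A --0--> B
B --0--> E
E --1--> A
A --1--> A
A --0--> B
B --1--> B
B --0--> E
E --1--> A
A --0--> B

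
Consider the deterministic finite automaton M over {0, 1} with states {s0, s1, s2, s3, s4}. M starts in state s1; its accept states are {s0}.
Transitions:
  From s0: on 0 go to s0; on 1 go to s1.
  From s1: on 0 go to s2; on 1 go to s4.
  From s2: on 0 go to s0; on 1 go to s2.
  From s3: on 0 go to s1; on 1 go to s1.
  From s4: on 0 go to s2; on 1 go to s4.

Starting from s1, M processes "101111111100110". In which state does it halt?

s1 --1--> s4
s4 --0--> s2
s2 --1--> s2
s2 --1--> s2
s2 --1--> s2
s2 --1--> s2
s2 --1--> s2
s2 --1--> s2
s2 --1--> s2
s2 --1--> s2
s2 --0--> s0
s0 --0--> s0
s0 --1--> s1
s1 --1--> s4
s4 --0--> s2

s2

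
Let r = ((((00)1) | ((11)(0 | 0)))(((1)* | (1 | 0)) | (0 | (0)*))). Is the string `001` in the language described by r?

Split as 001·ε: (((00)1)|((11)(0|0))) matches 001 and (((1)*|(1|0))|(0|(0)*)) matches ε.

yes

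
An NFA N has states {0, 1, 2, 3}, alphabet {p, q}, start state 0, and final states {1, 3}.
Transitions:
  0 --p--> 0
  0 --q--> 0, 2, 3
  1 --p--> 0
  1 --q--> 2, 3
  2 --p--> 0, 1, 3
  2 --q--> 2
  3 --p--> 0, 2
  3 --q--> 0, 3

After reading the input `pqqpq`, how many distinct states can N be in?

Start: {0}
read p: {0}
read q: {0, 2, 3}
read q: {0, 2, 3}
read p: {0, 1, 2, 3}
read q: {0, 2, 3}
Final reachable set {0, 2, 3} has 3 states.

3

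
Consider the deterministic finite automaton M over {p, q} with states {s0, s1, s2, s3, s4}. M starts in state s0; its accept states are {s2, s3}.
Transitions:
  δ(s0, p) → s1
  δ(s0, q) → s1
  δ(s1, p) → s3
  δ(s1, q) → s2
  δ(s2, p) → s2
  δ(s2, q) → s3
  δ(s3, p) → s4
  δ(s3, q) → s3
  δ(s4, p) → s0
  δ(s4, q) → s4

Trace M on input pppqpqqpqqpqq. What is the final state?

s4

s0 --p--> s1
s1 --p--> s3
s3 --p--> s4
s4 --q--> s4
s4 --p--> s0
s0 --q--> s1
s1 --q--> s2
s2 --p--> s2
s2 --q--> s3
s3 --q--> s3
s3 --p--> s4
s4 --q--> s4
s4 --q--> s4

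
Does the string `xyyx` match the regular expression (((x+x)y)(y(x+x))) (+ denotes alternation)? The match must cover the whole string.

Split as xy·yx: ((x+x)y) matches xy and (y(x+x)) matches yx.

yes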